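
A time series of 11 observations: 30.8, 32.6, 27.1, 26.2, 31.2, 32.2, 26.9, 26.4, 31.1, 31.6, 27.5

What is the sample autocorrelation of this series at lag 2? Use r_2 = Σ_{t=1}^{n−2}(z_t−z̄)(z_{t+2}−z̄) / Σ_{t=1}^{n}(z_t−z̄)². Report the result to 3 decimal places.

Mean z̄ = (30.8 + 32.6 + 27.1 + 26.2 + 31.2 + 32.2 + 26.9 + 26.4 + 31.1 + 31.6 + 27.5)/11 = 29.4182
Numerator Σ_{t=1}^{9}(z_t−z̄)(z_{t+2}−z̄) = -53.4552
Denominator Σ(z_t−z̄)² = 65.3964
r_2 = -53.4552 / 65.3964 = -0.817

-0.817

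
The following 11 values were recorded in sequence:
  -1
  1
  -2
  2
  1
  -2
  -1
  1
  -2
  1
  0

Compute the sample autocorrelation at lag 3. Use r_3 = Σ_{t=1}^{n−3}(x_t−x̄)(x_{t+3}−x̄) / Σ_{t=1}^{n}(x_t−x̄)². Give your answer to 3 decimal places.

Mean x̄ = (-1 + 1 − 2 + 2 + 1 − 2 − 1 + 1 − 2 + 1 + 0)/11 = -0.1818
Numerator Σ_{t=1}^{8}(x_t−x̄)(x_{t+3}−x̄) = 5.0826
Denominator Σ(x_t−x̄)² = 21.6364
r_3 = 5.0826 / 21.6364 = 0.235

0.235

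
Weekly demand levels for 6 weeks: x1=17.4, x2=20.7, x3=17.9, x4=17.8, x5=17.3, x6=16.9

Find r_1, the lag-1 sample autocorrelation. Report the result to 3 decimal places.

-0.102

Mean x̄ = (17.4 + 20.7 + 17.9 + 17.8 + 17.3 + 16.9)/6 = 18.0000
Deviations from mean: -0.6000, 2.7000, -0.1000, -0.2000, -0.7000, -1.1000
Numerator Σ_{t=1}^{5}(x_t−x̄)(x_{t+1}−x̄) = -0.9600
Denominator Σ(x_t−x̄)² = 9.4000
r_1 = -0.9600 / 9.4000 = -0.102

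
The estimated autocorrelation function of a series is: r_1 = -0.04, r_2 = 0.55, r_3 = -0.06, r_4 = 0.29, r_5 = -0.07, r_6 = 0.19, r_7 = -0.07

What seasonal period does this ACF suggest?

2

The largest autocorrelation is r_2 = 0.55, with weaker echoes at lags 4 (0.29) and 6 (0.19); the remaining lags stay at or below -0.04.
The dominant spike at lag 2 indicates a seasonal period of 2.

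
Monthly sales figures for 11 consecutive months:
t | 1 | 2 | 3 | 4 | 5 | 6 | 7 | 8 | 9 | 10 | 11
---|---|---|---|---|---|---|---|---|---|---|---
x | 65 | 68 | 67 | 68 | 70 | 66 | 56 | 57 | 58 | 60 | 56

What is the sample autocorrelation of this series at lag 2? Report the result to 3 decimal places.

0.328

Mean x̄ = (65 + 68 + 67 + 68 + 70 + 66 + 56 + 57 + 58 + 60 + 56)/11 = 62.8182
Numerator Σ_{t=1}^{9}(x_t−x̄)(x_{t+2}−x̄) = 97.1157
Denominator Σ(x_t−x̄)² = 295.6364
r_2 = 97.1157 / 295.6364 = 0.328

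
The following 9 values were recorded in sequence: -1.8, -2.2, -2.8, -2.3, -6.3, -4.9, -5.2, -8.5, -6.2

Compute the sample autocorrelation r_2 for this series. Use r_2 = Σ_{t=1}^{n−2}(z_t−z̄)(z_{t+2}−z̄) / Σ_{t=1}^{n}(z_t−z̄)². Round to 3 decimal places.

Mean z̄ = (-1.8 − 2.2 − 2.8 − 2.3 − 6.3 − 4.9 − 5.2 − 8.5 − 6.2)/9 = -4.4667
Σ(z_t−z̄)(z_{t+2}−z̄) = (4.4444) + (4.9111) + (-3.0556) + (-0.9389) + (1.3444) + (1.7478) + (1.2711) = 9.7244
Denominator Σ(z_t−z̄)² = 43.0800
r_2 = 9.7244 / 43.0800 = 0.226

0.226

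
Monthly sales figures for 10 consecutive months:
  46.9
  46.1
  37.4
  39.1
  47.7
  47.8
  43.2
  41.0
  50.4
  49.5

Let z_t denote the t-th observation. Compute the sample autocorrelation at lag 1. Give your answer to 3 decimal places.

Mean z̄ = (46.9 + 46.1 + 37.4 + 39.1 + 47.7 + 47.8 + 43.2 + 41.0 + 50.4 + 49.5)/10 = 44.9100
Numerator Σ_{t=1}^{9}(z_t−z̄)(z_{t+1}−z̄) = 34.3949
Denominator Σ(z_t−z̄)² = 181.0890
r_1 = 34.3949 / 181.0890 = 0.190

0.190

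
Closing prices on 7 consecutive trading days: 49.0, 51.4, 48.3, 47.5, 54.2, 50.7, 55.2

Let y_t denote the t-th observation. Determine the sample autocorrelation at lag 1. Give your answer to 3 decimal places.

-0.119

Mean ȳ = (49.0 + 51.4 + 48.3 + 47.5 + 54.2 + 50.7 + 55.2)/7 = 50.9000
Deviations from mean: -1.9000, 0.5000, -2.6000, -3.4000, 3.3000, -0.2000, 4.3000
Numerator Σ_{t=1}^{6}(y_t−ȳ)(y_{t+1}−ȳ) = -6.1500
Denominator Σ(y_t−ȳ)² = 51.6000
r_1 = -6.1500 / 51.6000 = -0.119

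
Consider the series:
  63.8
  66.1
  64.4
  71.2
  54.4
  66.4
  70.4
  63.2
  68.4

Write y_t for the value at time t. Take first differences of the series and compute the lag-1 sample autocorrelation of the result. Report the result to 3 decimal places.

First differences Δy: 2.3, -1.7, 6.8, -16.8, 12.0, 4.0, -7.2, 5.2
Mean of differences = 0.5750
Numerator Σ(Δy_t−Δȳ)(Δy_{t+1}−Δȳ) = -348.2131
Denominator Σ(Δy_t−Δȳ)² = 572.8950
r_1(Δy) = -348.2131 / 572.8950 = -0.608

-0.608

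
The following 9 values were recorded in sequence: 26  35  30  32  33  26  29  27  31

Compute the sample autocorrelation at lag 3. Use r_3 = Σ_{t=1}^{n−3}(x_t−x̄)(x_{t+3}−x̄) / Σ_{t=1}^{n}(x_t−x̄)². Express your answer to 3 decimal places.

Mean x̄ = (26 + 35 + 30 + 32 + 33 + 26 + 29 + 27 + 31)/9 = 29.8889
Σ(x_t−x̄)(x_{t+3}−x̄) = (-8.2099) + (15.9012) + (-0.4321) + (-1.8765) + (-8.9877) + (-4.3210) = -7.9259
Denominator Σ(x_t−x̄)² = 80.8889
r_3 = -7.9259 / 80.8889 = -0.098

-0.098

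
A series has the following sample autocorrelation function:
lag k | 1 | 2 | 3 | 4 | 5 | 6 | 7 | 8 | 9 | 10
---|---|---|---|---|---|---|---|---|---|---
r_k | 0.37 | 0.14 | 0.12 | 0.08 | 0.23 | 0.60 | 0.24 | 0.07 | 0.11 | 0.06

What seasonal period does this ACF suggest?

6

The largest autocorrelation is r_6 = 0.60; the remaining lags stay at or below 0.37. The elevated value at lag 1 (0.37), dropping to 0.14 at lag 2, reflects decaying short-term dependence rather than seasonality.
The dominant spike at lag 6 indicates a seasonal period of 6.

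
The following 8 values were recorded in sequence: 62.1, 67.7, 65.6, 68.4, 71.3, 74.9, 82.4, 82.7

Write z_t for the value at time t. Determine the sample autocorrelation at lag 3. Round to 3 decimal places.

Mean z̄ = (62.1 + 67.7 + 65.6 + 68.4 + 71.3 + 74.9 + 82.4 + 82.7)/8 = 71.8875
Deviations from mean: -9.7875, -4.1875, -6.2875, -3.4875, -0.5875, 3.0125, 10.5125, 10.8125
Σ(z_t−z̄)(z_{t+3}−z̄) = (34.1339) + (2.4602) + (-18.9411) + (-36.6623) + (-6.3523) = -25.3617
Denominator Σ(z_t−z̄)² = 401.8688
r_3 = -25.3617 / 401.8688 = -0.063

-0.063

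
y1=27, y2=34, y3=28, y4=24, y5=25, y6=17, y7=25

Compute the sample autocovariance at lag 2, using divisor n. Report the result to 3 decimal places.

0.364

Mean ȳ = (27 + 34 + 28 + 24 + 25 + 17 + 25)/7 = 25.7143
Σ_{t=1}^{5}(y_t−ȳ)(y_{t+2}−ȳ) = 2.5510
γ_2 = 2.5510 / 7 = 0.364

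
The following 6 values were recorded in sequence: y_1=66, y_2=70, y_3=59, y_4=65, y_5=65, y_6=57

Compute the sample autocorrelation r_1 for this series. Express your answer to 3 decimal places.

-0.244

Mean ȳ = (66 + 70 + 59 + 65 + 65 + 57)/6 = 63.6667
Deviations from mean: 2.3333, 6.3333, -4.6667, 1.3333, 1.3333, -6.6667
Numerator Σ_{t=1}^{5}(y_t−ȳ)(y_{t+1}−ȳ) = -28.1111
Denominator Σ(y_t−ȳ)² = 115.3333
r_1 = -28.1111 / 115.3333 = -0.244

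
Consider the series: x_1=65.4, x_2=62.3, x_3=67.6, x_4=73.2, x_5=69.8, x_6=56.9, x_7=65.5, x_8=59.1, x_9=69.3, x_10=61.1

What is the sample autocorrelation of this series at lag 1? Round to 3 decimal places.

-0.149

Mean x̄ = (65.4 + 62.3 + 67.6 + 73.2 + 69.8 + 56.9 + 65.5 + 59.1 + 69.3 + 61.1)/10 = 65.0200
Numerator Σ_{t=1}^{9}(x_t−x̄)(x_{t+1}−x̄) = -35.5144
Denominator Σ(x_t−x̄)² = 238.8560
r_1 = -35.5144 / 238.8560 = -0.149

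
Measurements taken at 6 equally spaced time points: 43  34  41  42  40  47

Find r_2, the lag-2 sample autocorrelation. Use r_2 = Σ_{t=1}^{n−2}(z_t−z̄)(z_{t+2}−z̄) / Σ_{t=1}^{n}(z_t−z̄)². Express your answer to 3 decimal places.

Mean z̄ = (43 + 34 + 41 + 42 + 40 + 47)/6 = 41.1667
Deviations from mean: 1.8333, -7.1667, -0.1667, 0.8333, -1.1667, 5.8333
Numerator Σ_{t=1}^{4}(z_t−z̄)(z_{t+2}−z̄) = -1.2222
Denominator Σ(z_t−z̄)² = 90.8333
r_2 = -1.2222 / 90.8333 = -0.013

-0.013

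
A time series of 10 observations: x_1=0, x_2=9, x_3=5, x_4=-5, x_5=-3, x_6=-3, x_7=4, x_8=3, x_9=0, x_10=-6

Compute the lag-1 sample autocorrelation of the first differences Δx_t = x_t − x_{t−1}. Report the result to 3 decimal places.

-0.029

First differences Δx: 9, -4, -10, 2, 0, 7, -1, -3, -6
Mean of differences = -0.6667
Numerator Σ(Δx_t−Δx̄)(Δx_{t+1}−Δx̄) = -8.4444
Denominator Σ(Δx_t−Δx̄)² = 292.0000
r_1(Δx) = -8.4444 / 292.0000 = -0.029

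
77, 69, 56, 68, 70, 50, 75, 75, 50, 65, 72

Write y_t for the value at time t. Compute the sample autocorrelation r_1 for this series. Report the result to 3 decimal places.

Mean ȳ = (77 + 69 + 56 + 68 + 70 + 50 + 75 + 75 + 50 + 65 + 72)/11 = 66.0909
Numerator Σ_{t=1}^{10}(y_t−ȳ)(y_{t+1}−ȳ) = -268.5537
Denominator Σ(y_t−ȳ)² = 960.9091
r_1 = -268.5537 / 960.9091 = -0.279

-0.279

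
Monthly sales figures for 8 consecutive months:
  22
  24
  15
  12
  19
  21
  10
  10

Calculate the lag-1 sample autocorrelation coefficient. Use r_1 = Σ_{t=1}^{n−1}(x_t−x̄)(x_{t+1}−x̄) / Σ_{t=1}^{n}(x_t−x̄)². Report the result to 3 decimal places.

Mean x̄ = (22 + 24 + 15 + 12 + 19 + 21 + 10 + 10)/8 = 16.6250
Σ(x_t−x̄)(x_{t+1}−x̄) = (39.6406) + (-11.9844) + (7.5156) + (-10.9844) + (10.3906) + (-28.9844) + (43.8906) = 49.4844
Denominator Σ(x_t−x̄)² = 219.8750
r_1 = 49.4844 / 219.8750 = 0.225

0.225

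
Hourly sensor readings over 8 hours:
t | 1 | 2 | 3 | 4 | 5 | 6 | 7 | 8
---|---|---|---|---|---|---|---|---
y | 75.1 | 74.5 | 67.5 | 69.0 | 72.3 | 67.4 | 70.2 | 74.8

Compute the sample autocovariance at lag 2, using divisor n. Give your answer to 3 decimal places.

Mean ȳ = (75.1 + 74.5 + 67.5 + 69.0 + 72.3 + 67.4 + 70.2 + 74.8)/8 = 71.3500
Σ_{t=1}^{6}(y_t−ȳ)(y_{t+2}−ȳ) = -30.9350
γ_2 = -30.9350 / 8 = -3.867

-3.867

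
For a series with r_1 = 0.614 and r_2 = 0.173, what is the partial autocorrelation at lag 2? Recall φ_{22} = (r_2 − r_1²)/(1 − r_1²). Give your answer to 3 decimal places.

φ_{22} = (r_2 − r_1²) / (1 − r_1²)
r_1² = (0.614)² = 0.376996
Numerator = 0.173 − 0.3770 = -0.2040; denominator = 1 − 0.3770 = 0.6230
φ_{22} = -0.2040 / 0.6230 = -0.327

-0.327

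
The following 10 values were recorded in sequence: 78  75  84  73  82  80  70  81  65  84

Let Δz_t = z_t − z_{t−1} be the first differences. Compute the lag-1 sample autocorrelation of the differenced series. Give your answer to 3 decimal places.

First differences Δz: -3, 9, -11, 9, -2, -10, 11, -16, 19
Mean of differences = 0.6667
Numerator Σ(Δz_t−Δz̄)(Δz_{t+1}−Δz̄) = -806.7778
Denominator Σ(Δz_t−Δz̄)² = 1130.0000
r_1(Δz) = -806.7778 / 1130.0000 = -0.714

-0.714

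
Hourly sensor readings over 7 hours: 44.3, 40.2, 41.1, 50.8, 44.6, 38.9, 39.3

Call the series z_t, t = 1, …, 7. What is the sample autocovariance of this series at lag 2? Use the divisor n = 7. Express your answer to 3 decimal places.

-9.065

Mean z̄ = (44.3 + 40.2 + 41.1 + 50.8 + 44.6 + 38.9 + 39.3)/7 = 42.7429
Deviations: 1.5571, -2.5429, -1.6429, 8.0571, 1.8571, -3.8429, -3.4429
Σ_{t=1}^{5}(z_t−z̄)(z_{t+2}−z̄) = -63.4537
γ_2 = -63.4537 / 7 = -9.065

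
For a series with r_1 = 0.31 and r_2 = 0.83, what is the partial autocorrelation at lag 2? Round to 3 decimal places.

φ_{22} = (r_2 − r_1²) / (1 − r_1²)
r_1² = (0.31)² = 0.0961
Numerator = 0.83 − 0.0961 = 0.7339; denominator = 1 − 0.0961 = 0.9039
φ_{22} = 0.7339 / 0.9039 = 0.812

0.812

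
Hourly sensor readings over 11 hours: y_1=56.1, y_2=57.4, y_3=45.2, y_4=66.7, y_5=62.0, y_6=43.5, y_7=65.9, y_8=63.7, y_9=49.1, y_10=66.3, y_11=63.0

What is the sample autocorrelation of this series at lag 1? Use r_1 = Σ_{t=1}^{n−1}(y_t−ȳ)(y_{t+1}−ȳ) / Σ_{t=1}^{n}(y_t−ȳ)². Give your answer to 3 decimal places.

Mean ȳ = (56.1 + 57.4 + 45.2 + 66.7 + 62.0 + 43.5 + 65.9 + 63.7 + 49.1 + 66.3 + 63.0)/11 = 58.0818
Numerator Σ_{t=1}^{10}(y_t−ȳ)(y_{t+1}−ȳ) = -278.1867
Denominator Σ(y_t−ȳ)² = 737.6764
r_1 = -278.1867 / 737.6764 = -0.377

-0.377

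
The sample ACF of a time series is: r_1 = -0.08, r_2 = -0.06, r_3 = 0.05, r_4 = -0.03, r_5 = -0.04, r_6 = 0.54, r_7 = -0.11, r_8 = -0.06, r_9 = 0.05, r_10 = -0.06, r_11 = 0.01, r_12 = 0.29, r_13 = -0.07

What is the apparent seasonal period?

The largest autocorrelation is r_6 = 0.54, with a weaker echo at lag 12 (0.29); the remaining lags stay at or below 0.05.
The dominant spike at lag 6 indicates a seasonal period of 6.

6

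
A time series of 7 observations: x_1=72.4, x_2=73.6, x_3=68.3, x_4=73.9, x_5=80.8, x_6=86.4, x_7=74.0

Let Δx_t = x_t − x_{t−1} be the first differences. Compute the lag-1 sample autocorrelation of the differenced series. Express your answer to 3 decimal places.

-0.108

First differences Δx: 1.2, -5.3, 5.6, 6.9, 5.6, -12.4
Mean of differences = 0.2667
Numerator Σ(Δx_t−Δx̄)(Δx_{t+1}−Δx̄) = -31.6844
Denominator Σ(Δx_t−Δx̄)² = 293.1933
r_1(Δx) = -31.6844 / 293.1933 = -0.108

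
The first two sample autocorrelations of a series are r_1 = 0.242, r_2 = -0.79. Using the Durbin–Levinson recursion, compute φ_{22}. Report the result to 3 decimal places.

φ_{22} = (r_2 − r_1²) / (1 − r_1²)
r_1² = (0.242)² = 0.058564
Numerator = -0.79 − 0.0586 = -0.8486; denominator = 1 − 0.0586 = 0.9414
φ_{22} = -0.8486 / 0.9414 = -0.901

-0.901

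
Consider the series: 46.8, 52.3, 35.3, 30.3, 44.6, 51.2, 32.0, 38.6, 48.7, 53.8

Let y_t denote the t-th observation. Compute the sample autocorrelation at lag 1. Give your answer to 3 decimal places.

Mean ȳ = (46.8 + 52.3 + 35.3 + 30.3 + 44.6 + 51.2 + 32.0 + 38.6 + 48.7 + 53.8)/10 = 43.3600
Numerator Σ_{t=1}^{9}(y_t−ȳ)(y_{t+1}−ȳ) = 52.8304
Denominator Σ(y_t−ȳ)² = 679.5040
r_1 = 52.8304 / 679.5040 = 0.078

0.078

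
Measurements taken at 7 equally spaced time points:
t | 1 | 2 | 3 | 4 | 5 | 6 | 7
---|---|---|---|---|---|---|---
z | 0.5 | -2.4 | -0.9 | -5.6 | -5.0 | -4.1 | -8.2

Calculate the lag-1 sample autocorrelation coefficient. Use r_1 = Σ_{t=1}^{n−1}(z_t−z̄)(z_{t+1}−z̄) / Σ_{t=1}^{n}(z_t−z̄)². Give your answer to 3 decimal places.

Mean z̄ = (0.5 − 2.4 − 0.9 − 5.6 − 5.0 − 4.1 − 8.2)/7 = -3.6714
Deviations from mean: 4.1714, 1.2714, 2.7714, -1.9286, -1.3286, -0.4286, -4.5286
Σ(z_t−z̄)(z_{t+1}−z̄) = (5.3037) + (3.5237) + (-5.3449) + (2.5622) + (0.5694) + (1.9408) = 8.5549
Denominator Σ(z_t−z̄)² = 52.8743
r_1 = 8.5549 / 52.8743 = 0.162

0.162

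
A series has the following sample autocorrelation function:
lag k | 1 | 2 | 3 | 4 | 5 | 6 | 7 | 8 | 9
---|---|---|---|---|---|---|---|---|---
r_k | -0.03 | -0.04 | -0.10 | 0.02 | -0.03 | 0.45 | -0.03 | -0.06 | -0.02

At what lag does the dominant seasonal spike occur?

The largest autocorrelation is r_6 = 0.45; the remaining lags stay at or below 0.02.
The dominant spike at lag 6 indicates a seasonal period of 6.

6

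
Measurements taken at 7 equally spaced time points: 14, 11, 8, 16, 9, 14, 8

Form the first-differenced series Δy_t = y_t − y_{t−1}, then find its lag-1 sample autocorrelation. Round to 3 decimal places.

First differences Δy: -3, -3, 8, -7, 5, -6
Mean of differences = -1.0000
Numerator Σ(Δy_t−Δȳ)(Δy_{t+1}−Δȳ) = -134.0000
Denominator Σ(Δy_t−Δȳ)² = 186.0000
r_1(Δy) = -134.0000 / 186.0000 = -0.720

-0.720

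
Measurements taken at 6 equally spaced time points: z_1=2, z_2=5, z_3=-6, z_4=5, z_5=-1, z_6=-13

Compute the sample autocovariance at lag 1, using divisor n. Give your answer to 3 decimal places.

-6.630

Mean z̄ = (2 + 5 − 6 + 5 − 1 − 13)/6 = -1.3333
Deviations: 3.3333, 6.3333, -4.6667, 6.3333, 0.3333, -11.6667
Σ_{t=1}^{5}(z_t−z̄)(z_{t+1}−z̄) = -39.7778
γ_1 = -39.7778 / 6 = -6.630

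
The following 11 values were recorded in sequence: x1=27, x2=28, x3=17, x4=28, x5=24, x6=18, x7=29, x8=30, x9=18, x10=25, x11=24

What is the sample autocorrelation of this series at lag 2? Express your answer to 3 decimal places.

Mean x̄ = (27 + 28 + 17 + 28 + 24 + 18 + 29 + 30 + 18 + 25 + 24)/11 = 24.3636
Numerator Σ_{t=1}^{9}(x_t−x̄)(x_{t+2}−x̄) = -87.8099
Denominator Σ(x_t−x̄)² = 222.5455
r_2 = -87.8099 / 222.5455 = -0.395

-0.395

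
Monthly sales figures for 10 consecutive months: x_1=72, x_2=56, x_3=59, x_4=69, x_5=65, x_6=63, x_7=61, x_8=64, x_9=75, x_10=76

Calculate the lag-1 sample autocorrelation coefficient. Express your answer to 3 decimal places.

Mean x̄ = (72 + 56 + 59 + 69 + 65 + 63 + 61 + 64 + 75 + 76)/10 = 66.0000
Numerator Σ_{t=1}^{9}(x_t−x̄)(x_{t+1}−x̄) = 86.0000
Denominator Σ(x_t−x̄)² = 414.0000
r_1 = 86.0000 / 414.0000 = 0.208

0.208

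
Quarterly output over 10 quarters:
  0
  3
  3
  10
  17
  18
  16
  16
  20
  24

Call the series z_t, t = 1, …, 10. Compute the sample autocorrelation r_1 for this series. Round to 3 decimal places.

Mean z̄ = (0 + 3 + 3 + 10 + 17 + 18 + 16 + 16 + 20 + 24)/10 = 12.7000
Numerator Σ_{t=1}^{9}(z_t−z̄)(z_{t+1}−z̄) = 389.6100
Denominator Σ(z_t−z̄)² = 606.1000
r_1 = 389.6100 / 606.1000 = 0.643

0.643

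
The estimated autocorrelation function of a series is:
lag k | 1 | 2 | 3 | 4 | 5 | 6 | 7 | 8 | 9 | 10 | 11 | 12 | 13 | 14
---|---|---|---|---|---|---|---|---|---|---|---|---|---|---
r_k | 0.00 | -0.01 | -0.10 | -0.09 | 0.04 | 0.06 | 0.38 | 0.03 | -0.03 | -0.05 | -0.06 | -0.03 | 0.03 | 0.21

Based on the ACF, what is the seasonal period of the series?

7

The largest autocorrelation is r_7 = 0.38, with a weaker echo at lag 14 (0.21); the remaining lags stay at or below 0.06.
The dominant spike at lag 7 indicates a seasonal period of 7.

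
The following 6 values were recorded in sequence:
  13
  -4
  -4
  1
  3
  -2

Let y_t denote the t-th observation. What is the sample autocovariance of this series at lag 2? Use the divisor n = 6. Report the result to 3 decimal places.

Mean ȳ = (13 − 4 − 4 + 1 + 3 − 2)/6 = 1.1667
Σ_{t=1}^{4}(y_t−ȳ)(y_{t+2}−ȳ) = -69.2222
γ_2 = -69.2222 / 6 = -11.537

-11.537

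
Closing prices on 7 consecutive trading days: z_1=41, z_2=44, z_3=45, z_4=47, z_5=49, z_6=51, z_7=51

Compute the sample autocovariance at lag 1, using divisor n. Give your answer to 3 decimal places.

6.875

Mean z̄ = (41 + 44 + 45 + 47 + 49 + 51 + 51)/7 = 46.8571
Deviations: -5.8571, -2.8571, -1.8571, 0.1429, 2.1429, 4.1429, 4.1429
Σ_{t=1}^{6}(z_t−z̄)(z_{t+1}−z̄) = 48.1224
γ_1 = 48.1224 / 7 = 6.875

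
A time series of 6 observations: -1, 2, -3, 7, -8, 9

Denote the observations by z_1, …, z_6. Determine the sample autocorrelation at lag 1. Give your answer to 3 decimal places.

-0.772

Mean z̄ = (-1 + 2 − 3 + 7 − 8 + 9)/6 = 1.0000
Numerator Σ_{t=1}^{5}(z_t−z̄)(z_{t+1}−z̄) = -156.0000
Denominator Σ(z_t−z̄)² = 202.0000
r_1 = -156.0000 / 202.0000 = -0.772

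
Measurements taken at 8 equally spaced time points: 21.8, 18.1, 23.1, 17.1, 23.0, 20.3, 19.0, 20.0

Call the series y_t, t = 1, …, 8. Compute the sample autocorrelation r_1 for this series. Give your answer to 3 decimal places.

-0.779

Mean ȳ = (21.8 + 18.1 + 23.1 + 17.1 + 23.0 + 20.3 + 19.0 + 20.0)/8 = 20.3000
Σ(y_t−ȳ)(y_{t+1}−ȳ) = (-3.3000) + (-6.1600) + (-8.9600) + (-8.6400) + (0.0000) + (0.0000) + (0.3900) = -26.6700
Denominator Σ(y_t−ȳ)² = 34.2400
r_1 = -26.6700 / 34.2400 = -0.779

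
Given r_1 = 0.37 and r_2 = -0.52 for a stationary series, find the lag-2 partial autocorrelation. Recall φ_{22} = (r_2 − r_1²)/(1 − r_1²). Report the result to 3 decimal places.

φ_{22} = (r_2 − r_1²) / (1 − r_1²)
r_1² = (0.37)² = 0.1369
Numerator = -0.52 − 0.1369 = -0.6569; denominator = 1 − 0.1369 = 0.8631
φ_{22} = -0.6569 / 0.8631 = -0.761

-0.761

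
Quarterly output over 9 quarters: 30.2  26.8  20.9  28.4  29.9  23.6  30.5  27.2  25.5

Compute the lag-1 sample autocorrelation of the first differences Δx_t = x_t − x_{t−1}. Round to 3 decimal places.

First differences Δx: -3.4, -5.9, 7.5, 1.5, -6.3, 6.9, -3.3, -1.7
Mean of differences = -0.5875
Numerator Σ(Δx_t−Δx̄)(Δx_{t+1}−Δx̄) = -83.1302
Denominator Σ(Δx_t−Δx̄)² = 203.1888
r_1(Δx) = -83.1302 / 203.1888 = -0.409

-0.409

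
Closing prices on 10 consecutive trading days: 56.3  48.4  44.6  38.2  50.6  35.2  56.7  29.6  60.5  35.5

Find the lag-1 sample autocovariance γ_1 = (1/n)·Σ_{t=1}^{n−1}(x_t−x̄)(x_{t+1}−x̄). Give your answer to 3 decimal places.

-73.641

Mean x̄ = (56.3 + 48.4 + 44.6 + 38.2 + 50.6 + 35.2 + 56.7 + 29.6 + 60.5 + 35.5)/10 = 45.5600
Σ_{t=1}^{9}(x_t−x̄)(x_{t+1}−x̄) = -736.4116
γ_1 = -736.4116 / 10 = -73.641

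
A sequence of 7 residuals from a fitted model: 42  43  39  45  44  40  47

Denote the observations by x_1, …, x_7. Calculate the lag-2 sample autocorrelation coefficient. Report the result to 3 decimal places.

-0.047

Mean x̄ = (42 + 43 + 39 + 45 + 44 + 40 + 47)/7 = 42.8571
Deviations from mean: -0.8571, 0.1429, -3.8571, 2.1429, 1.1429, -2.8571, 4.1429
Σ(x_t−x̄)(x_{t+2}−x̄) = (3.3061) + (0.3061) + (-4.4082) + (-6.1224) + (4.7347) = -2.1837
Denominator Σ(x_t−x̄)² = 46.8571
r_2 = -2.1837 / 46.8571 = -0.047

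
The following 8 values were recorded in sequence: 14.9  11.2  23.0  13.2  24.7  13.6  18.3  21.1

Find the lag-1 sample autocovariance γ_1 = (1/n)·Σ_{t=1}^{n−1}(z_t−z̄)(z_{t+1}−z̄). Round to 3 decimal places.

Mean z̄ = (14.9 + 11.2 + 23.0 + 13.2 + 24.7 + 13.6 + 18.3 + 21.1)/8 = 17.5000
Deviations: -2.6000, -6.3000, 5.5000, -4.3000, 7.2000, -3.9000, 0.8000, 3.6000
Σ_{t=1}^{7}(z_t−z̄)(z_{t+1}−z̄) = -101.2000
γ_1 = -101.2000 / 8 = -12.650

-12.650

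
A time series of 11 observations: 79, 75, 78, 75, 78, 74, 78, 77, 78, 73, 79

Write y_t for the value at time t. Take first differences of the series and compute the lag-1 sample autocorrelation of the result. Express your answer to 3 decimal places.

First differences Δy: -4, 3, -3, 3, -4, 4, -1, 1, -5, 6
Mean of differences = 0.0000
Numerator Σ(Δy_t−Δȳ)(Δy_{t+1}−Δȳ) = -98.0000
Denominator Σ(Δy_t−Δȳ)² = 138.0000
r_1(Δy) = -98.0000 / 138.0000 = -0.710

-0.710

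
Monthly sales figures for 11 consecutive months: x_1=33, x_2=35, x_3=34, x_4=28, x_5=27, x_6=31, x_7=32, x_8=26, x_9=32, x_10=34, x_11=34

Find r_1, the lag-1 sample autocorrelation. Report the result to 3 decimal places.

0.256

Mean x̄ = (33 + 35 + 34 + 28 + 27 + 31 + 32 + 26 + 32 + 34 + 34)/11 = 31.4545
Numerator Σ_{t=1}^{10}(x_t−x̄)(x_{t+1}−x̄) = 24.7934
Denominator Σ(x_t−x̄)² = 96.7273
r_1 = 24.7934 / 96.7273 = 0.256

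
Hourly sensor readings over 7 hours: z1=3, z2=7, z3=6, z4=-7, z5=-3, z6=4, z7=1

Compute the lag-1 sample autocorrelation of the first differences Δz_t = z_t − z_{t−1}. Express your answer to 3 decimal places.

First differences Δz: 4, -1, -13, 4, 7, -3
Mean of differences = -0.3333
Numerator Σ(Δz_t−Δz̄)(Δz_{t+1}−Δz̄) = -37.1111
Denominator Σ(Δz_t−Δz̄)² = 259.3333
r_1(Δz) = -37.1111 / 259.3333 = -0.143

-0.143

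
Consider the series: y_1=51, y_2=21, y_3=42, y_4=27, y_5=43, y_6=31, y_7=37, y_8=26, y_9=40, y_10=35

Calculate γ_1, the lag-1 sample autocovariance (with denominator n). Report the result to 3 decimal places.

Mean ȳ = (51 + 21 + 42 + 27 + 43 + 31 + 37 + 26 + 40 + 35)/10 = 35.3000
Σ_{t=1}^{9}(y_t−ȳ)(y_{t+1}−ȳ) = -541.1900
γ_1 = -541.1900 / 10 = -54.119

-54.119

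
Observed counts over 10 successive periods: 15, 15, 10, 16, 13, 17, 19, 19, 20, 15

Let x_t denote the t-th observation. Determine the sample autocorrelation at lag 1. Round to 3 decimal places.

0.291

Mean x̄ = (15 + 15 + 10 + 16 + 13 + 17 + 19 + 19 + 20 + 15)/10 = 15.9000
Numerator Σ_{t=1}^{9}(x_t−x̄)(x_{t+1}−x̄) = 24.0900
Denominator Σ(x_t−x̄)² = 82.9000
r_1 = 24.0900 / 82.9000 = 0.291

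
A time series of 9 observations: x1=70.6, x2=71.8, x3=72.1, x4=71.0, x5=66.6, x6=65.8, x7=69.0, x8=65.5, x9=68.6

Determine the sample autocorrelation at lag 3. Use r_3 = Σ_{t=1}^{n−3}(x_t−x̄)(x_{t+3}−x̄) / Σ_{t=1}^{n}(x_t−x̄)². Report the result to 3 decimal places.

-0.072

Mean x̄ = (70.6 + 71.8 + 72.1 + 71.0 + 66.6 + 65.8 + 69.0 + 65.5 + 68.6)/9 = 69.0000
Σ(x_t−x̄)(x_{t+3}−x̄) = (3.2000) + (-6.7200) + (-9.9200) + (0.0000) + (8.4000) + (1.2800) = -3.7600
Denominator Σ(x_t−x̄)² = 52.4200
r_3 = -3.7600 / 52.4200 = -0.072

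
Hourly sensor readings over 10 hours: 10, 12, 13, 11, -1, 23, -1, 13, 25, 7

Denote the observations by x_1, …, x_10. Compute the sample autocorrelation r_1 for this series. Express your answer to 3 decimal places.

Mean x̄ = (10 + 12 + 13 + 11 − 1 + 23 − 1 + 13 + 25 + 7)/10 = 11.2000
Numerator Σ_{t=1}^{9}(x_t−x̄)(x_{t+1}−x̄) = -340.4400
Denominator Σ(x_t−x̄)² = 653.6000
r_1 = -340.4400 / 653.6000 = -0.521

-0.521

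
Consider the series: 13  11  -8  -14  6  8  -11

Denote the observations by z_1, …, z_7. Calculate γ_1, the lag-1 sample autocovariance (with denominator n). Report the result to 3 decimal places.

5.764

Mean z̄ = (13 + 11 − 8 − 14 + 6 + 8 − 11)/7 = 0.7143
Deviations: 12.2857, 10.2857, -8.7143, -14.7143, 5.2857, 7.2857, -11.7143
Σ_{t=1}^{6}(z_t−z̄)(z_{t+1}−z̄) = 40.3469
γ_1 = 40.3469 / 7 = 5.764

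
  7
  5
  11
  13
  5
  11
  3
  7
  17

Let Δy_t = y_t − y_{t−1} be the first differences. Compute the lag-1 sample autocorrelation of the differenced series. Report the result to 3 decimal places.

First differences Δy: -2, 6, 2, -8, 6, -8, 4, 10
Mean of differences = 1.2500
Numerator Σ(Δy_t−Δȳ)(Δy_{t+1}−Δȳ) = -108.0625
Denominator Σ(Δy_t−Δȳ)² = 311.5000
r_1(Δy) = -108.0625 / 311.5000 = -0.347

-0.347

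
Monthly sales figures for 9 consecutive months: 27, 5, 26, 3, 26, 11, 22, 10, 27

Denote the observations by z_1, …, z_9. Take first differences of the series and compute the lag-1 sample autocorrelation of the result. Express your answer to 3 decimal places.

First differences Δz: -22, 21, -23, 23, -15, 11, -12, 17
Mean of differences = 0.0000
Numerator Σ(Δz_t−Δz̄)(Δz_{t+1}−Δz̄) = -2320.0000
Denominator Σ(Δz_t−Δz̄)² = 2762.0000
r_1(Δz) = -2320.0000 / 2762.0000 = -0.840

-0.840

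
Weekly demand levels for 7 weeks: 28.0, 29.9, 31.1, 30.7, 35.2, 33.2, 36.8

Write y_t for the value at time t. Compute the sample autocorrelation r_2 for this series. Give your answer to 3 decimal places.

0.297

Mean ȳ = (28.0 + 29.9 + 31.1 + 30.7 + 35.2 + 33.2 + 36.8)/7 = 32.1286
Deviations from mean: -4.1286, -2.2286, -1.0286, -1.4286, 3.0714, 1.0714, 4.6714
Σ(y_t−ȳ)(y_{t+2}−ȳ) = (4.2465) + (3.1837) + (-3.1592) + (-1.5306) + (14.3480) = 17.0884
Denominator Σ(y_t−ȳ)² = 57.5143
r_2 = 17.0884 / 57.5143 = 0.297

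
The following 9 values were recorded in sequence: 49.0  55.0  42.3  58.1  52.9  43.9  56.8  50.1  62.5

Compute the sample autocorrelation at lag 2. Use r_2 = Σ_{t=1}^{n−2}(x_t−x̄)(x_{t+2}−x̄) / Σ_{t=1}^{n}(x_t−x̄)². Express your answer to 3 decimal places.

Mean x̄ = (49.0 + 55.0 + 42.3 + 58.1 + 52.9 + 43.9 + 56.8 + 50.1 + 62.5)/9 = 52.2889
Σ(x_t−x̄)(x_{t+2}−x̄) = (32.8523) + (15.7546) + (-6.1043) + (-48.7488) + (2.7568) + (18.3623) + (46.0635) = 60.9364
Denominator Σ(x_t−x̄)² = 351.8689
r_2 = 60.9364 / 351.8689 = 0.173

0.173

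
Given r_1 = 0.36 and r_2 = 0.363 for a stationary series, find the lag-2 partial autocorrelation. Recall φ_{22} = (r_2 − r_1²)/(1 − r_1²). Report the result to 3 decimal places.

0.268

φ_{22} = (r_2 − r_1²) / (1 − r_1²)
r_1² = (0.36)² = 0.1296
Numerator = 0.363 − 0.1296 = 0.2334; denominator = 1 − 0.1296 = 0.8704
φ_{22} = 0.2334 / 0.8704 = 0.268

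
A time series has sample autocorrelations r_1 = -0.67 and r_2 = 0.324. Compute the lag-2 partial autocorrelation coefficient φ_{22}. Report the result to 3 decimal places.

φ_{22} = (r_2 − r_1²) / (1 − r_1²)
r_1² = (-0.67)² = 0.4489
Numerator = 0.324 − 0.4489 = -0.1249; denominator = 1 − 0.4489 = 0.5511
φ_{22} = -0.1249 / 0.5511 = -0.227

-0.227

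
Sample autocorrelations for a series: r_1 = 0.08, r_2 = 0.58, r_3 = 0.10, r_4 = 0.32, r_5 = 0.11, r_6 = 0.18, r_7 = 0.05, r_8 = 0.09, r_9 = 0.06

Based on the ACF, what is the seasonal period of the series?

The largest autocorrelation is r_2 = 0.58, with weaker echoes at lags 4 (0.32) and 6 (0.18); the remaining lags stay at or below 0.11.
The dominant spike at lag 2 indicates a seasonal period of 2.

2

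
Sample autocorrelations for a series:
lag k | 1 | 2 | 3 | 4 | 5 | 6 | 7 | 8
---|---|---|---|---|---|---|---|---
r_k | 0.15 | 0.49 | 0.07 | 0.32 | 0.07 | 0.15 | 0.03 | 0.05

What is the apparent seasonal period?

2

The largest autocorrelation is r_2 = 0.49, with a weaker echo at lag 4 (0.32); the remaining lags stay at or below 0.15.
The dominant spike at lag 2 indicates a seasonal period of 2.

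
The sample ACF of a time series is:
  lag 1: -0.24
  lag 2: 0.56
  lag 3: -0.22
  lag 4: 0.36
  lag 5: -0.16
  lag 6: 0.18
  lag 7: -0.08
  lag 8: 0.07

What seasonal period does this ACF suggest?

2

The largest autocorrelation is r_2 = 0.56, with weaker echoes at lags 4 (0.36) and 6 (0.18); the remaining lags stay at or below 0.07.
The dominant spike at lag 2 indicates a seasonal period of 2.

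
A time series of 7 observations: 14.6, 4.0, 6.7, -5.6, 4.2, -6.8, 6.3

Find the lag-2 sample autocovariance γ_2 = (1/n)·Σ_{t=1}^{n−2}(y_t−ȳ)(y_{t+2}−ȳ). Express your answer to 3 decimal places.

18.290

Mean ȳ = (14.6 + 4.0 + 6.7 − 5.6 + 4.2 − 6.8 + 6.3)/7 = 3.3429
Deviations: 11.2571, 0.6571, 3.3571, -8.9429, 0.8571, -10.1429, 2.9571
Σ_{t=1}^{5}(y_t−ȳ)(y_{t+2}−ȳ) = 128.0335
γ_2 = 128.0335 / 7 = 18.290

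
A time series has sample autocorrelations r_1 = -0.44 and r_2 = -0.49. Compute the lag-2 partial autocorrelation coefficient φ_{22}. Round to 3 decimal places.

φ_{22} = (r_2 − r_1²) / (1 − r_1²)
r_1² = (-0.44)² = 0.1936
Numerator = -0.49 − 0.1936 = -0.6836; denominator = 1 − 0.1936 = 0.8064
φ_{22} = -0.6836 / 0.8064 = -0.848

-0.848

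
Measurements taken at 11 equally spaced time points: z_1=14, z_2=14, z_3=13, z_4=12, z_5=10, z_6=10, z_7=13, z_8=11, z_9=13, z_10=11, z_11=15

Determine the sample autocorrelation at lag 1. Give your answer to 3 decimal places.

Mean z̄ = (14 + 14 + 13 + 12 + 10 + 10 + 13 + 11 + 13 + 11 + 15)/11 = 12.3636
Numerator Σ_{t=1}^{10}(z_t−z̄)(z_{t+1}−z̄) = 2.2314
Denominator Σ(z_t−z̄)² = 28.5455
r_1 = 2.2314 / 28.5455 = 0.078

0.078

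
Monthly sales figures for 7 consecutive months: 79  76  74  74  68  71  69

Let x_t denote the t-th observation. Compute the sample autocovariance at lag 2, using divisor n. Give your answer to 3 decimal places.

Mean x̄ = (79 + 76 + 74 + 74 + 68 + 71 + 69)/7 = 73.0000
Deviations: 6.0000, 3.0000, 1.0000, 1.0000, -5.0000, -2.0000, -4.0000
Σ_{t=1}^{5}(x_t−x̄)(x_{t+2}−x̄) = 22.0000
γ_2 = 22.0000 / 7 = 3.143

3.143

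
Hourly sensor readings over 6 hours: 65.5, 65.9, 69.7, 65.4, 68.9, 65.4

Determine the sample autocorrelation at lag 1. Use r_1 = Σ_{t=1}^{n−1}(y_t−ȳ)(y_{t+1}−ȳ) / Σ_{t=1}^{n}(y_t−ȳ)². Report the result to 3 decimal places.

-0.591

Mean ȳ = (65.5 + 65.9 + 69.7 + 65.4 + 68.9 + 65.4)/6 = 66.8000
Deviations from mean: -1.3000, -0.9000, 2.9000, -1.4000, 2.1000, -1.4000
Numerator Σ_{t=1}^{5}(y_t−ȳ)(y_{t+1}−ȳ) = -11.3800
Denominator Σ(y_t−ȳ)² = 19.2400
r_1 = -11.3800 / 19.2400 = -0.591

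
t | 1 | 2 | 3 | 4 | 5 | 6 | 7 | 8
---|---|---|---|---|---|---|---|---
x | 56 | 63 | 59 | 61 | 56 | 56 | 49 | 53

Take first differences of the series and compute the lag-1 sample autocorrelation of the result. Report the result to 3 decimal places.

-0.508

First differences Δx: 7, -4, 2, -5, 0, -7, 4
Mean of differences = -0.4286
Numerator Σ(Δx_t−Δx̄)(Δx_{t+1}−Δx̄) = -80.1837
Denominator Σ(Δx_t−Δx̄)² = 157.7143
r_1(Δx) = -80.1837 / 157.7143 = -0.508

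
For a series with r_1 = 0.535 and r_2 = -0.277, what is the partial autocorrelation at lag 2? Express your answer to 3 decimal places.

-0.789

φ_{22} = (r_2 − r_1²) / (1 − r_1²)
r_1² = (0.535)² = 0.286225
Numerator = -0.277 − 0.2862 = -0.5632; denominator = 1 − 0.2862 = 0.7138
φ_{22} = -0.5632 / 0.7138 = -0.789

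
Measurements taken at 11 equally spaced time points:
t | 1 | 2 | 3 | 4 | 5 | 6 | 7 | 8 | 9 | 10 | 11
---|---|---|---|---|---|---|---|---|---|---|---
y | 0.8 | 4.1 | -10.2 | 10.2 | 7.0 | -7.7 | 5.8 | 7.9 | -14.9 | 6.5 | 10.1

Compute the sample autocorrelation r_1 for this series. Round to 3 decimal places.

-0.383

Mean ȳ = (0.8 + 4.1 − 10.2 + 10.2 + 7.0 − 7.7 + 5.8 + 7.9 − 14.9 + 6.5 + 10.1)/11 = 1.7818
Numerator Σ_{t=1}^{10}(y_t−ȳ)(y_{t+1}−ȳ) = -291.5067
Denominator Σ(y_t−ȳ)² = 761.2164
r_1 = -291.5067 / 761.2164 = -0.383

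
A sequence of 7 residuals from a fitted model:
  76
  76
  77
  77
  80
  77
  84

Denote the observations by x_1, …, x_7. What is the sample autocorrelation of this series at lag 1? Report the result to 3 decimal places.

Mean x̄ = (76 + 76 + 77 + 77 + 80 + 77 + 84)/7 = 78.1429
Deviations from mean: -2.1429, -2.1429, -1.1429, -1.1429, 1.8571, -1.1429, 5.8571
Numerator Σ_{t=1}^{6}(x_t−x̄)(x_{t+1}−x̄) = -2.5918
Denominator Σ(x_t−x̄)² = 50.8571
r_1 = -2.5918 / 50.8571 = -0.051

-0.051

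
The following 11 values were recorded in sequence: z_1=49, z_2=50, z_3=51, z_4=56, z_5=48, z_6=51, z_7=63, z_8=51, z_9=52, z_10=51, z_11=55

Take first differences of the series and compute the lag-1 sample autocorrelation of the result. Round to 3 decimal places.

-0.457

First differences Δz: 1, 1, 5, -8, 3, 12, -12, 1, -1, 4
Mean of differences = 0.6000
Numerator Σ(Δz_t−Δz̄)(Δz_{t+1}−Δz̄) = -183.9600
Denominator Σ(Δz_t−Δz̄)² = 402.4000
r_1(Δz) = -183.9600 / 402.4000 = -0.457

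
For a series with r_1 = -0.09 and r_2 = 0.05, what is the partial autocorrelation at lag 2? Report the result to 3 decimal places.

0.042

φ_{22} = (r_2 − r_1²) / (1 − r_1²)
r_1² = (-0.09)² = 0.0081
Numerator = 0.05 − 0.0081 = 0.0419; denominator = 1 − 0.0081 = 0.9919
φ_{22} = 0.0419 / 0.9919 = 0.042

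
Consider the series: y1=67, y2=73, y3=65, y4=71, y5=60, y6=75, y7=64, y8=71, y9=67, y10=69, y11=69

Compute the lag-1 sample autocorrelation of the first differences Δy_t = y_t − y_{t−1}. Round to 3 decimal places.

First differences Δy: 6, -8, 6, -11, 15, -11, 7, -4, 2, 0
Mean of differences = 0.2000
Numerator Σ(Δy_t−Δȳ)(Δy_{t+1}−Δȳ) = -604.2400
Denominator Σ(Δy_t−Δȳ)² = 671.6000
r_1(Δy) = -604.2400 / 671.6000 = -0.900

-0.900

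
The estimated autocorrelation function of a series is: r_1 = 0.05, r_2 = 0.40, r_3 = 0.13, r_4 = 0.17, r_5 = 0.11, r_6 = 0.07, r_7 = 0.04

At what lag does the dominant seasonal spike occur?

2

The largest autocorrelation is r_2 = 0.40, with a weaker echo at lag 4 (0.17); the remaining lags stay at or below 0.13.
The dominant spike at lag 2 indicates a seasonal period of 2.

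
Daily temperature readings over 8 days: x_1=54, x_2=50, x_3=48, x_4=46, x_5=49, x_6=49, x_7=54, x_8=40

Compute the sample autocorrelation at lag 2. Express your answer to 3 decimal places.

-0.064

Mean x̄ = (54 + 50 + 48 + 46 + 49 + 49 + 54 + 40)/8 = 48.7500
Σ(x_t−x̄)(x_{t+2}−x̄) = (-3.9375) + (-3.4375) + (-0.1875) + (-0.6875) + (1.3125) + (-2.1875) = -9.1250
Denominator Σ(x_t−x̄)² = 141.5000
r_2 = -9.1250 / 141.5000 = -0.064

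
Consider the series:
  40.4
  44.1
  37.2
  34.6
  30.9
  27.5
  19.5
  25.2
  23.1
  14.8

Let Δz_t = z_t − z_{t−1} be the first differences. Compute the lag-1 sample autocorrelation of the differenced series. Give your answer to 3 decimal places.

First differences Δz: 3.7, -6.9, -2.6, -3.7, -3.4, -8.0, 5.7, -2.1, -8.3
Mean of differences = -2.8444
Numerator Σ(Δz_t−Δz̄)(Δz_{t+1}−Δz̄) = -66.1542
Denominator Σ(Δz_t−Δz̄)² = 190.2822
r_1(Δz) = -66.1542 / 190.2822 = -0.348

-0.348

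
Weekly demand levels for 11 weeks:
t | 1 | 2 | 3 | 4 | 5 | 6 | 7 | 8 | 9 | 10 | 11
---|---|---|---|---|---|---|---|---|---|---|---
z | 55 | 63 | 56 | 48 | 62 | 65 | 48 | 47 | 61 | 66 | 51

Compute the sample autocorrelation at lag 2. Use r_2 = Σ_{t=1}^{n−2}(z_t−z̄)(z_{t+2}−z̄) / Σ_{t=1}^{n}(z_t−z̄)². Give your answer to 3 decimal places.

-0.784

Mean z̄ = (55 + 63 + 56 + 48 + 62 + 65 + 48 + 47 + 61 + 66 + 51)/11 = 56.5455
Numerator Σ_{t=1}^{9}(z_t−z̄)(z_{t+2}−z̄) = -409.8678
Denominator Σ(z_t−z̄)² = 522.7273
r_2 = -409.8678 / 522.7273 = -0.784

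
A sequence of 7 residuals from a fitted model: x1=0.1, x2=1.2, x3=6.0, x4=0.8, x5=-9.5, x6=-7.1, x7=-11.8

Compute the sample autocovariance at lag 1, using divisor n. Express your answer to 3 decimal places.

17.486

Mean x̄ = (0.1 + 1.2 + 6.0 + 0.8 − 9.5 − 7.1 − 11.8)/7 = -2.9000
Σ_{t=1}^{6}(x_t−x̄)(x_{t+1}−x̄) = 122.4000
γ_1 = 122.4000 / 7 = 17.486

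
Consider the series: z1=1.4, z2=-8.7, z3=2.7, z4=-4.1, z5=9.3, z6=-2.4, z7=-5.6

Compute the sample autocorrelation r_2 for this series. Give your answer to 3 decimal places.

0.131

Mean z̄ = (1.4 − 8.7 + 2.7 − 4.1 + 9.3 − 2.4 − 5.6)/7 = -1.0571
Deviations from mean: 2.4571, -7.6429, 3.7571, -3.0429, 10.3571, -1.3429, -4.5429
Σ(z_t−z̄)(z_{t+2}−z̄) = (9.2318) + (23.2561) + (38.9133) + (4.0861) + (-47.0510) = 28.4363
Denominator Σ(z_t−z̄)² = 217.5371
r_2 = 28.4363 / 217.5371 = 0.131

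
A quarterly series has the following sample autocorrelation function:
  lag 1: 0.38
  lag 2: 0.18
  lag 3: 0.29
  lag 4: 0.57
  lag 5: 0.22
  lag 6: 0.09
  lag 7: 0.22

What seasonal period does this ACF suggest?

The largest autocorrelation is r_4 = 0.57; the remaining lags stay at or below 0.38. The elevated value at lag 1 (0.38), dropping to 0.18 at lag 2, reflects decaying short-term dependence rather than seasonality.
The dominant spike at lag 4 indicates a seasonal period of 4.

4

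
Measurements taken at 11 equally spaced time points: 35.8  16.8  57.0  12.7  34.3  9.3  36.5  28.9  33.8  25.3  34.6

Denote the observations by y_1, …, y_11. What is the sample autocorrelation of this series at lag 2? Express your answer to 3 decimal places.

0.538

Mean ȳ = (35.8 + 16.8 + 57.0 + 12.7 + 34.3 + 9.3 + 36.5 + 28.9 + 33.8 + 25.3 + 34.6)/11 = 29.5455
Numerator Σ_{t=1}^{9}(y_t−ȳ)(y_{t+2}−ȳ) = 957.9631
Denominator Σ(y_t−ȳ)² = 1782.0273
r_2 = 957.9631 / 1782.0273 = 0.538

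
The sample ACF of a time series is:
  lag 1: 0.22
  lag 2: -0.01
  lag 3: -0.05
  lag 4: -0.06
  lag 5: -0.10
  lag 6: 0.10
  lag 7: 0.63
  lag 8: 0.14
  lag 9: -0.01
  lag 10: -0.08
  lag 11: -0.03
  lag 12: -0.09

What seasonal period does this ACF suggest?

The largest autocorrelation is r_7 = 0.63; the remaining lags stay at or below 0.22.
The dominant spike at lag 7 indicates a seasonal period of 7.

7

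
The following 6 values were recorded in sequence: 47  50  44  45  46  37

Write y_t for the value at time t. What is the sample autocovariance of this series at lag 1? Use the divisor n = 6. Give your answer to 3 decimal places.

Mean ȳ = (47 + 50 + 44 + 45 + 46 + 37)/6 = 44.8333
Deviations: 2.1667, 5.1667, -0.8333, 0.1667, 1.1667, -7.8333
Σ_{t=1}^{5}(y_t−ȳ)(y_{t+1}−ȳ) = -2.1944
γ_1 = -2.1944 / 6 = -0.366

-0.366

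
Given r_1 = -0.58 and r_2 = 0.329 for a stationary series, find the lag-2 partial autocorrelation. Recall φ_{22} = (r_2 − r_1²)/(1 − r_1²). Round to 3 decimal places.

-0.011

φ_{22} = (r_2 − r_1²) / (1 − r_1²)
r_1² = (-0.58)² = 0.3364
Numerator = 0.329 − 0.3364 = -0.0074; denominator = 1 − 0.3364 = 0.6636
φ_{22} = -0.0074 / 0.6636 = -0.011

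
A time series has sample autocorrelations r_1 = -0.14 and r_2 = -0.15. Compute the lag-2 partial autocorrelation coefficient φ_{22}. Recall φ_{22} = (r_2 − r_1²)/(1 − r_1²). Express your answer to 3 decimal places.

-0.173

φ_{22} = (r_2 − r_1²) / (1 − r_1²)
r_1² = (-0.14)² = 0.0196
Numerator = -0.15 − 0.0196 = -0.1696; denominator = 1 − 0.0196 = 0.9804
φ_{22} = -0.1696 / 0.9804 = -0.173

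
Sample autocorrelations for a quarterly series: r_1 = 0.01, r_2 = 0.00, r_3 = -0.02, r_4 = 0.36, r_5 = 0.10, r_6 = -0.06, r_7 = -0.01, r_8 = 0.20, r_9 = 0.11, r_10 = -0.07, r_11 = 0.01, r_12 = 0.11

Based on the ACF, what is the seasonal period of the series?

The largest autocorrelation is r_4 = 0.36, with a weaker echo at lag 8 (0.20); the remaining lags stay at or below 0.11.
The dominant spike at lag 4 indicates a seasonal period of 4.

4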